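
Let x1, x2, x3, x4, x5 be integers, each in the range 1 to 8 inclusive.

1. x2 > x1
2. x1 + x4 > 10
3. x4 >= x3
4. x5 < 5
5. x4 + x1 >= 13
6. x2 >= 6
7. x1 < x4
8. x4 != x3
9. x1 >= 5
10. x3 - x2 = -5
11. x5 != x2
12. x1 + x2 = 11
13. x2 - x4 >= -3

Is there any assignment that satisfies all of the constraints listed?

Satisfiable

Try x1 = 5, x2 = 6, x3 = 1, x4 = 8, x5 = 2.
Check constraint 2: x1 + x4 = 13; constraint 5: x4 + x1 = 13. The remaining constraints are straightforward to verify.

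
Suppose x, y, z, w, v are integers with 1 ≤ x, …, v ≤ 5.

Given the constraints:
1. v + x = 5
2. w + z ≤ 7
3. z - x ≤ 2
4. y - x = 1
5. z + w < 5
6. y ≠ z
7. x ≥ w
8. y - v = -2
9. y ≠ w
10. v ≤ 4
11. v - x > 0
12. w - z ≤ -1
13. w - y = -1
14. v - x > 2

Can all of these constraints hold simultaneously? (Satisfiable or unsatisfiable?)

One satisfying assignment is x = 1, y = 2, z = 3, w = 1, v = 4.
For the less obvious constraints — constraint 1: v + x = 5; constraint 2: w + z = 4; constraint 3: z - x = 2 — and the others hold by inspection.

Satisfiable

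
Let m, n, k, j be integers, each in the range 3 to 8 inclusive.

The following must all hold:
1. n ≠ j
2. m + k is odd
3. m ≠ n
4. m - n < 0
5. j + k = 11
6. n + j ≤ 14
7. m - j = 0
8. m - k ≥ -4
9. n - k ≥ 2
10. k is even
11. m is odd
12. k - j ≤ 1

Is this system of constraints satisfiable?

Satisfiable

The assignment m = 5, n = 8, k = 6, j = 5 works:
  constraint 4 holds since m - n = -3.
  constraint 5 holds since j + k = 11.
The rest check out directly.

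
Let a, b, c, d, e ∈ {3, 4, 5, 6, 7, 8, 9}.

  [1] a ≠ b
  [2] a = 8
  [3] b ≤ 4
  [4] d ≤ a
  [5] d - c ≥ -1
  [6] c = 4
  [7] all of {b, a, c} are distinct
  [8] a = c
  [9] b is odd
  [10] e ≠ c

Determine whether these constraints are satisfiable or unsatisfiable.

Unsatisfiable

Constraint 2 fixes a = 8 and constraint 6 fixes c = 4, but constraint 8 requires a = c. Since 8 ≠ 4, contradiction.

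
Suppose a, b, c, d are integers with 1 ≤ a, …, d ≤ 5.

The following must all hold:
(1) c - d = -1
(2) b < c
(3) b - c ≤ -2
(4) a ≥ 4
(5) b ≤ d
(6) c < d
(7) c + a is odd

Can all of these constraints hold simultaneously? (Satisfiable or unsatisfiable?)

Satisfiable

One satisfying assignment is a = 5, b = 1, c = 4, d = 5.
For the less obvious constraints — constraint 1: c - d = -1; constraint 3: b - c = -3 — and the others hold by inspection.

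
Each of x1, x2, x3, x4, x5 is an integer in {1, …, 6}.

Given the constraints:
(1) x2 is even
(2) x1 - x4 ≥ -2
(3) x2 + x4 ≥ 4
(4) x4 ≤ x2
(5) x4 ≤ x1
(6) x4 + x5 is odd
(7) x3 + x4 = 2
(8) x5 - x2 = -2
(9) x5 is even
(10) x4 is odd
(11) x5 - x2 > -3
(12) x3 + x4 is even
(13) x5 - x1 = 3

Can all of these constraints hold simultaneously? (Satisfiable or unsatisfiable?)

One satisfying assignment is x1 = 1, x2 = 6, x3 = 1, x4 = 1, x5 = 4.
For the less obvious constraints — constraint 2: x1 - x4 = 0; constraint 3: x2 + x4 = 7; constraint 7: x3 + x4 = 2 — and the others hold by inspection.

Satisfiable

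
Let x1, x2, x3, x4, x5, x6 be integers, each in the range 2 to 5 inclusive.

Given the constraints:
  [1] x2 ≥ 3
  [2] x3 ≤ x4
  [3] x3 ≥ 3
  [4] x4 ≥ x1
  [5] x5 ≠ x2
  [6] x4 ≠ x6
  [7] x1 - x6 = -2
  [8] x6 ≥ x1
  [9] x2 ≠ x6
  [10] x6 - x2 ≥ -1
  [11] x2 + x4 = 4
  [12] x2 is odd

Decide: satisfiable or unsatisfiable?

Unsatisfiable

From constraint 1: x2 ≥ 3. From constraints 2 and 3: x4 ≥ x3 ≥ 3. Hence x2 + x4 ≥ 6. But constraint 11 requires x2 + x4 = 4, and 4 < 6. Contradiction.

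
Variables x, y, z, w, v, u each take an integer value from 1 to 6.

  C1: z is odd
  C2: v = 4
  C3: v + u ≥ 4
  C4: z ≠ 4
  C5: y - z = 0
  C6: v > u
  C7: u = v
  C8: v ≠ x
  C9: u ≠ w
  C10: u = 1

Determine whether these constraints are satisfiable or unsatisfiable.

Unsatisfiable

Constraint 10 fixes u = 1 and constraint 2 fixes v = 4, but constraint 7 requires u = v. Since 1 ≠ 4, contradiction.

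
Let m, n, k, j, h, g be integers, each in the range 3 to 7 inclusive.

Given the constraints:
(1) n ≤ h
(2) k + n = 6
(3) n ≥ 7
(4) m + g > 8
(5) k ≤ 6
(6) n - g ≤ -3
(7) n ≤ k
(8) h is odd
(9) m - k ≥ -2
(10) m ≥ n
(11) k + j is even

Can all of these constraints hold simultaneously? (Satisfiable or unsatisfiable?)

Unsatisfiable

From constraint 3: n ≥ 7. From constraints 5 and 7: n ≤ k and k ≤ 6, so n ≤ 6. But 6 < 7, so no value of n works.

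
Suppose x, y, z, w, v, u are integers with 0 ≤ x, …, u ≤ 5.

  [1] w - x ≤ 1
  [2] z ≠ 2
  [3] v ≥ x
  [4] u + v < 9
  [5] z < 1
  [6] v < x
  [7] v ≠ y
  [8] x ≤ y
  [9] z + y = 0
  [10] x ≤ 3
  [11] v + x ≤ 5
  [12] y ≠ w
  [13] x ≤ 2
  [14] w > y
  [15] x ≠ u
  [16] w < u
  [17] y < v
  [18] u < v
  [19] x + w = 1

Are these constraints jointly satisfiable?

Constraints 6, 8, 14, 16, and 18 give u < v, v < x, x ≤ y, y < w, w < u. Chaining: u < v < x ≤ y < w < u, which forces u < u — impossible.

Unsatisfiable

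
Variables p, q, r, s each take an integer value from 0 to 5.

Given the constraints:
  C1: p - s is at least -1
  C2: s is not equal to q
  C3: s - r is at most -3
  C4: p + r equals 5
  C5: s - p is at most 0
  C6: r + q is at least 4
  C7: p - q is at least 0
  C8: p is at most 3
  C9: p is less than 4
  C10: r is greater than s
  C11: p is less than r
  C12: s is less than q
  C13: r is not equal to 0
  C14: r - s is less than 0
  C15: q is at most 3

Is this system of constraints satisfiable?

Unsatisfiable

Constraints 7, 11, 12, and 14 give p < r, r < s, s < q, q ≤ p. Chaining: p < r < s < q ≤ p, which forces p < p — impossible.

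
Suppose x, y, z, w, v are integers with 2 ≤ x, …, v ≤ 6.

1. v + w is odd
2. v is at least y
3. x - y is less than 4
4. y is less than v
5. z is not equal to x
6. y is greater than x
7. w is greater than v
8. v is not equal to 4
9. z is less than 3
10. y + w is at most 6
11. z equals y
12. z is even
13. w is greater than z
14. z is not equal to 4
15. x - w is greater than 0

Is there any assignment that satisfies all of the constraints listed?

Unsatisfiable

Constraints 2, 6, 7, and 15 give y ≤ v, v < w, w < x, x < y. Chaining: y ≤ v < w < x < y, which forces y < y — impossible.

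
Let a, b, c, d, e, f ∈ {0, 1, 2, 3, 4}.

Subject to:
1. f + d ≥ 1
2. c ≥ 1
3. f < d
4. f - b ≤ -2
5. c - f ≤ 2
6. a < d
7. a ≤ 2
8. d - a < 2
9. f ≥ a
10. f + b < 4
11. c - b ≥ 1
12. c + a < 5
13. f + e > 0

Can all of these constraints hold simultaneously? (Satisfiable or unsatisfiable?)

Unsatisfiable

Constraints 4, 5, and 11 give b − f ≥ 2, f − c ≥ -2, c − b ≥ 1.
Adding all 3 inequalities: the left sides telescope to 0, and the right sides sum to 2 + (-2) + 1 = 1. So 0 ≥ 1, which is false.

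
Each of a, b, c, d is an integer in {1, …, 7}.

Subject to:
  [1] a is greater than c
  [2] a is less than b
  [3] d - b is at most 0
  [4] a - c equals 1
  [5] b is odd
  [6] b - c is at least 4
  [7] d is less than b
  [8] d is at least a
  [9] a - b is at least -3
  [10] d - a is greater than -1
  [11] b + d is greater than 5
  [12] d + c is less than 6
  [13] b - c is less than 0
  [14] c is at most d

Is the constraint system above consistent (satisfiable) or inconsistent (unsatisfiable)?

Constraints 1, 7, 8, and 13 give d < b, b < c, c < a, a ≤ d. Chaining: d < b < c < a ≤ d, which forces d < d — impossible.

Unsatisfiable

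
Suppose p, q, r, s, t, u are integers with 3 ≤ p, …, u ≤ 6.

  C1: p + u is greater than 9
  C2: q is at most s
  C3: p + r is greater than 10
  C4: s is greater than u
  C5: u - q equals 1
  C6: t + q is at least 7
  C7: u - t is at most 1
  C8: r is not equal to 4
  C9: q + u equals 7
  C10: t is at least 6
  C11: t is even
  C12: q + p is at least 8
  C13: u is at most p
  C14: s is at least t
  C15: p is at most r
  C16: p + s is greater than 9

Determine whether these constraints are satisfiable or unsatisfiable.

Satisfiable

Take p = 6, q = 3, r = 6, s = 6, t = 6, u = 4. Then constraint 1: p + u = 10; constraint 3: p + r = 12, and every other listed constraint is also met.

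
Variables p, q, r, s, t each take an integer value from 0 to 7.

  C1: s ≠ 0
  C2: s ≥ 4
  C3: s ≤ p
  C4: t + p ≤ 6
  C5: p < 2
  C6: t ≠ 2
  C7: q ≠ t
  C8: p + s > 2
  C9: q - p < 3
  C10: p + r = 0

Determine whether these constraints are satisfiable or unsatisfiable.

Unsatisfiable

From constraints 2 and 3: p ≥ s and s ≥ 4, so p ≥ 4. From constraint 5: p ≤ 1. But 1 < 4, so no value of p works.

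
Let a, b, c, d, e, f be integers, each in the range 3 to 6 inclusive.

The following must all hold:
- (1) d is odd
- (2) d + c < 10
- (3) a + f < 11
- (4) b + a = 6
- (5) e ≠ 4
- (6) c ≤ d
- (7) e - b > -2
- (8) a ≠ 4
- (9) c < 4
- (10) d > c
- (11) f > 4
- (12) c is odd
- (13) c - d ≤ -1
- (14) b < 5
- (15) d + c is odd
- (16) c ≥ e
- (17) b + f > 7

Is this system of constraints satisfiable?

Unsatisfiable

Constraint 1 makes d odd and constraint 12 makes c odd, so d + c must be even. Constraint 15 says d + c is odd — contradiction.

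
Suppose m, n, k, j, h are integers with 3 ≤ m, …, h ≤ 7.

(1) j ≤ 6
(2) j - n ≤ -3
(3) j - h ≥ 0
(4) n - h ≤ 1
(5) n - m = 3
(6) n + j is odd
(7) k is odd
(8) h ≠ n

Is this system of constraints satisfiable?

Constraints 2, 3, and 4 give n − j ≥ 3, j − h ≥ 0, h − n ≥ -1.
Adding all 3 inequalities: the left sides telescope to 0, and the right sides sum to 3 + 0 + (-1) = 2. So 0 ≥ 2, which is false.

Unsatisfiable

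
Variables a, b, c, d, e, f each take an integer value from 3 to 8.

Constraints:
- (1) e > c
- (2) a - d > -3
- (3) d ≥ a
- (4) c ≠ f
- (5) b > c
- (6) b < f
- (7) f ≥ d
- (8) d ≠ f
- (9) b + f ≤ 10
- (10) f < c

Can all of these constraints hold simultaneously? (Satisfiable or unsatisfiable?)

Unsatisfiable

Constraints 5, 6, and 10 give b < f, f < c, c < b. Chaining: b < f < c < b, which forces b < b — impossible.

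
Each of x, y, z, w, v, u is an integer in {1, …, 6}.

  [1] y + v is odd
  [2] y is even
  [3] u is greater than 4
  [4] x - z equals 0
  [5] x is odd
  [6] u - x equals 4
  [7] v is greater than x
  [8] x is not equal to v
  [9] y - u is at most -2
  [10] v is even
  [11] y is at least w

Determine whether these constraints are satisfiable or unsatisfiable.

Unsatisfiable

Constraint 2 makes y even and constraint 10 makes v even, so y + v must be even. Constraint 1 says y + v is odd — contradiction.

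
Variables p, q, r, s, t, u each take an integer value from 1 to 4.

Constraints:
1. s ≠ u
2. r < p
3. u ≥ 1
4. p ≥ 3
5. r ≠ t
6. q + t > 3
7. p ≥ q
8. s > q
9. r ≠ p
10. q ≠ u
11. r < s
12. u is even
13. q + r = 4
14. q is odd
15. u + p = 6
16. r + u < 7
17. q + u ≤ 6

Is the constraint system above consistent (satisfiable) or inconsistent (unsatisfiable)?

Satisfiable

Setting (p, q, r, s, t, u) = (4, 1, 3, 4, 4, 2) satisfies everything: constraint 6: q + t = 5; constraint 13: q + r = 4, and the others follow.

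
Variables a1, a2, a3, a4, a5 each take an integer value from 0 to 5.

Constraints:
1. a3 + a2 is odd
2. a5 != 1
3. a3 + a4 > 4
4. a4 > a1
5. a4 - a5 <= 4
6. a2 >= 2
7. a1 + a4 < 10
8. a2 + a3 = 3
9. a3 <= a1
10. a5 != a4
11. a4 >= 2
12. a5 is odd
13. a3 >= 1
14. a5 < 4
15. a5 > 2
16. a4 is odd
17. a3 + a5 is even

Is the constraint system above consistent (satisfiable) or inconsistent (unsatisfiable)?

The assignment a1 = 3, a2 = 2, a3 = 1, a4 = 5, a5 = 3 works:
  constraint 3 holds since a3 + a4 = 6.
  constraint 5 holds since a4 - a5 = 2.
The rest check out directly.

Satisfiable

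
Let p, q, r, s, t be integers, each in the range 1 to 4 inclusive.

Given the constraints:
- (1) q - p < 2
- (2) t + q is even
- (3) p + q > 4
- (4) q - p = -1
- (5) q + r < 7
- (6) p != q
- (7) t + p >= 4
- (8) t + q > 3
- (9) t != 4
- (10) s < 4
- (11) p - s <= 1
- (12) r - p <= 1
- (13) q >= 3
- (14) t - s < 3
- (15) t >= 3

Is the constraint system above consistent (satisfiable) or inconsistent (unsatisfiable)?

One satisfying assignment is p = 4, q = 3, r = 3, s = 3, t = 3.
For the less obvious constraints — constraint 1: q - p = -1; constraint 3: p + q = 7 — and the others hold by inspection.

Satisfiable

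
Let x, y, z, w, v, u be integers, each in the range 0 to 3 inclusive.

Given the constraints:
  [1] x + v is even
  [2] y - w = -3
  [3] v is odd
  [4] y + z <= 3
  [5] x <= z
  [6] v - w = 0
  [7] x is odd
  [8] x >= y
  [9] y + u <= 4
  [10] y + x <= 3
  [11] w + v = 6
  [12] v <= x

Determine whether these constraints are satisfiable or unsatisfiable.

Take x = 3, y = 0, z = 3, w = 3, v = 3, u = 3. Then constraint 2: y - w = -3; constraint 4: y + z = 3, and every other listed constraint is also met.

Satisfiable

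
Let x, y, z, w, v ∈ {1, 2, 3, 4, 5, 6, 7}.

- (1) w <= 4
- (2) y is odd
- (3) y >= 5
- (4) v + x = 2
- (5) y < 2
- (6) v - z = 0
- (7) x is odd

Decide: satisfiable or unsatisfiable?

Unsatisfiable

From constraint 3: y ≥ 5. From constraint 5: y ≤ 1. But 1 < 5, so no value of y works.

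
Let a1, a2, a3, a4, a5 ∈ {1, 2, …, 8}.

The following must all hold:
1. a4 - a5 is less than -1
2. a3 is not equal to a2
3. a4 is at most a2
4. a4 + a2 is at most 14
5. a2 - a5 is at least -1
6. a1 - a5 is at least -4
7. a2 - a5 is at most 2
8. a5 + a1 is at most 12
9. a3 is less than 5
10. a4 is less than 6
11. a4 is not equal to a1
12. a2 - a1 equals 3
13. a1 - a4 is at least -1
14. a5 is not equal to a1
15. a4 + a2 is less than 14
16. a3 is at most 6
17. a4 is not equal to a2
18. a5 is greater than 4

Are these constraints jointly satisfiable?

Satisfiable

Setting (a1, a2, a3, a4, a5) = (4, 7, 4, 5, 7) satisfies everything: constraint 1: a4 - a5 = -2; constraint 4: a4 + a2 = 12, and the others follow.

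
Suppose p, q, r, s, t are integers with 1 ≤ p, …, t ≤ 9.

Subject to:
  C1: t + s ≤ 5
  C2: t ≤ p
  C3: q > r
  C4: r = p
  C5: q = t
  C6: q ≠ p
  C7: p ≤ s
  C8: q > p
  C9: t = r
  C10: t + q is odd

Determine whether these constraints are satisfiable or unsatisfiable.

From constraints 4, 5, and 9, q = t = r = p, so q = p. But constraint 6 says q ≠ p. Contradiction.

Unsatisfiable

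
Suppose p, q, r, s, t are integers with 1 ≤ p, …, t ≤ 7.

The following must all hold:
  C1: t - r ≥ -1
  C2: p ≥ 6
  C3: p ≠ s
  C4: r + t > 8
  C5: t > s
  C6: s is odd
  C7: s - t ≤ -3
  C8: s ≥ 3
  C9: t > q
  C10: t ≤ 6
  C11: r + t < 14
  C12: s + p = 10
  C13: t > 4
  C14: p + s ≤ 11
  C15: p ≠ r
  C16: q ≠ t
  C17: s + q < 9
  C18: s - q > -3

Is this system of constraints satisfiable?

Satisfiable

Setting (p, q, r, s, t) = (7, 4, 5, 3, 6) satisfies everything: constraint 1: t - r = 1; constraint 4: r + t = 11, and the others follow.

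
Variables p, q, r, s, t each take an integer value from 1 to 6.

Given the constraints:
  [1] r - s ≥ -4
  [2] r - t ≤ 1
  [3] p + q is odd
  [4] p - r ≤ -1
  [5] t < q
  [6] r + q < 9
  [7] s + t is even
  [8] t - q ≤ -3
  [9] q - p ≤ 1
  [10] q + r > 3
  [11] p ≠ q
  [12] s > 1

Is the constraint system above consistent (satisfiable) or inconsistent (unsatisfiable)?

Constraints 2, 4, 8, and 9 give q − t ≥ 3, t − r ≥ -1, r − p ≥ 1, p − q ≥ -1.
Adding all 4 inequalities: the left sides telescope to 0, and the right sides sum to 3 + (-1) + 1 + (-1) = 2. So 0 ≥ 2, which is false.

Unsatisfiable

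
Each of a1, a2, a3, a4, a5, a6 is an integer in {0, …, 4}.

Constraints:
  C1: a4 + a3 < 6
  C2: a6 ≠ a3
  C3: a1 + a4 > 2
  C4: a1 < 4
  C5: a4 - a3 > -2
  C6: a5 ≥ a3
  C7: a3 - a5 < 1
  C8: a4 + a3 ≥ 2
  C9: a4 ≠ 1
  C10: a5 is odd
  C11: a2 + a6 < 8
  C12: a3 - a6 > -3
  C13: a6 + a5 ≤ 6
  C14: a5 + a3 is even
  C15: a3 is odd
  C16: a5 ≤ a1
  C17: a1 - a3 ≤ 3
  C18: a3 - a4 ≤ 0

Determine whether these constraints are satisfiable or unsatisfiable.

Satisfiable

Take a1 = 1, a2 = 4, a3 = 1, a4 = 2, a5 = 1, a6 = 2. Then constraint 1: a4 + a3 = 3; constraint 3: a1 + a4 = 3, and every other listed constraint is also met.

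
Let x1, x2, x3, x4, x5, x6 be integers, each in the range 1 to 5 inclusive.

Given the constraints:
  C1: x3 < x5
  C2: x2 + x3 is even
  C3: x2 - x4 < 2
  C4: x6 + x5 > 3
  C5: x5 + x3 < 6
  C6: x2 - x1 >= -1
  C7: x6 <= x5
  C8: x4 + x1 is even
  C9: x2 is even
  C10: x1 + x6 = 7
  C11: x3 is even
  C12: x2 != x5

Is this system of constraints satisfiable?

Satisfiable

The assignment x1 = 5, x2 = 4, x3 = 2, x4 = 5, x5 = 3, x6 = 2 works:
  constraint 3 holds since x2 - x4 = -1.
  constraint 4 holds since x6 + x5 = 5.
The rest check out directly.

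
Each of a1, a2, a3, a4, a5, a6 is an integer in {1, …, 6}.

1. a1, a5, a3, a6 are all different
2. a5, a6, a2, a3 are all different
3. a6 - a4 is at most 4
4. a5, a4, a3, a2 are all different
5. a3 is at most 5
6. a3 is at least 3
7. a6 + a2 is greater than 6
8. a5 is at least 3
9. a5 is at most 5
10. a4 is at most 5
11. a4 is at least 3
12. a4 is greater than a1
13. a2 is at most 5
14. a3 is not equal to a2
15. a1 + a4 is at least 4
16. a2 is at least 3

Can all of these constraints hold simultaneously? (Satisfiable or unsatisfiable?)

Constraints 5, 6, 8, 9, 10, 11, 13, and 16 confine each of a5, a4, a3, a2 to the 3 values {3, …, 5}.
Constraint 4 requires all 4 of them to be distinct, but only 3 values are available — impossible by the pigeonhole principle.

Unsatisfiable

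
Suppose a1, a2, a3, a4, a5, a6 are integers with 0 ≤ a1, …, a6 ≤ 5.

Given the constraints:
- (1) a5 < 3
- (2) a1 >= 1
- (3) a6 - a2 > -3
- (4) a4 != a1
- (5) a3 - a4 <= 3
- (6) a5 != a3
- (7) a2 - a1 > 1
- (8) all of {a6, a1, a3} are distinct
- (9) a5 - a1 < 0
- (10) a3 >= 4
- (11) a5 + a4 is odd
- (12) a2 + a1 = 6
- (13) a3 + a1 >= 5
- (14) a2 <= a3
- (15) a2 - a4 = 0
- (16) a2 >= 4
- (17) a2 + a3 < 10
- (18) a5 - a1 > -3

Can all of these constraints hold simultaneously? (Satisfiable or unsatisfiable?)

Satisfiable

Setting (a1, a2, a3, a4, a5, a6) = (2, 4, 4, 4, 1, 3) satisfies everything: constraint 3: a6 - a2 = -1; constraint 5: a3 - a4 = 0, and the others follow.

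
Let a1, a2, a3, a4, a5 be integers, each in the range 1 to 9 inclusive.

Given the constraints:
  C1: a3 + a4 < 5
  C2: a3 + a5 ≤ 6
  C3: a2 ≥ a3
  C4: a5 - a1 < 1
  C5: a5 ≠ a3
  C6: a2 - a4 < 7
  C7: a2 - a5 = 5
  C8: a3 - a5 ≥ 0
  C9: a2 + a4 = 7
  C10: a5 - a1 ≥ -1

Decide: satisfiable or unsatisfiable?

Satisfiable

One satisfying assignment is a1 = 2, a2 = 6, a3 = 2, a4 = 1, a5 = 1.
For the less obvious constraints — constraint 1: a3 + a4 = 3; constraint 2: a3 + a5 = 3; constraint 4: a5 - a1 = -1 — and the others hold by inspection.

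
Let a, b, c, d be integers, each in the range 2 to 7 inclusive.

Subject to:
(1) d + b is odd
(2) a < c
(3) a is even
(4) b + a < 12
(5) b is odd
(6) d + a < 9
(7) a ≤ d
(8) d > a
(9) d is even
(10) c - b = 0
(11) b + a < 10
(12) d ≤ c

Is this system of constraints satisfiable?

Satisfiable

Take a = 2, b = 7, c = 7, d = 6. Then constraint 4: b + a = 9; constraint 6: d + a = 8, and every other listed constraint is also met.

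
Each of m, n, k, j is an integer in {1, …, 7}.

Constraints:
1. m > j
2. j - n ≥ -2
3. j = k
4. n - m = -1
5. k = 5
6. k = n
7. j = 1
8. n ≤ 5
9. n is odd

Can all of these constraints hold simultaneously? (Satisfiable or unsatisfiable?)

Unsatisfiable

Constraint 7 fixes j = 1 and constraint 5 fixes k = 5, but constraint 3 requires j = k. Since 1 ≠ 5, contradiction.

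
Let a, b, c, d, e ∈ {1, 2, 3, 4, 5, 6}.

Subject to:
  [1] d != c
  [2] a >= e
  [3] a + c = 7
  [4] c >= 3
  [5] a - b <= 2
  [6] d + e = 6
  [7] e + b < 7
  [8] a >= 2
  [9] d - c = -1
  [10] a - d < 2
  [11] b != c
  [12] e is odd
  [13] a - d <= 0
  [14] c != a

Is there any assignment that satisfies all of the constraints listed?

Satisfiable

Setting (a, b, c, d, e) = (3, 1, 4, 3, 3) satisfies everything: constraint 3: a + c = 7; constraint 5: a - b = 2; constraint 6: d + e = 6, and the others follow.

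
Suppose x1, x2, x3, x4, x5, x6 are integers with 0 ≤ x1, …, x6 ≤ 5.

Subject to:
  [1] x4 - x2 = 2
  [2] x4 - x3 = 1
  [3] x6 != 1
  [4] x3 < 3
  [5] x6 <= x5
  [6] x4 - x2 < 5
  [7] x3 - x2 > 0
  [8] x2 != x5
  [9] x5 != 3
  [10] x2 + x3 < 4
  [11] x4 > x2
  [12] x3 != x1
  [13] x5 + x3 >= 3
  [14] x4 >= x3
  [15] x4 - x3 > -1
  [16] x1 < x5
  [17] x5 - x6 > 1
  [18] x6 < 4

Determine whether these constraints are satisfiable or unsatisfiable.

Satisfiable

One satisfying assignment is x1 = 0, x2 = 0, x3 = 1, x4 = 2, x5 = 4, x6 = 0.
For the less obvious constraints — constraint 1: x4 - x2 = 2; constraint 2: x4 - x3 = 1 — and the others hold by inspection.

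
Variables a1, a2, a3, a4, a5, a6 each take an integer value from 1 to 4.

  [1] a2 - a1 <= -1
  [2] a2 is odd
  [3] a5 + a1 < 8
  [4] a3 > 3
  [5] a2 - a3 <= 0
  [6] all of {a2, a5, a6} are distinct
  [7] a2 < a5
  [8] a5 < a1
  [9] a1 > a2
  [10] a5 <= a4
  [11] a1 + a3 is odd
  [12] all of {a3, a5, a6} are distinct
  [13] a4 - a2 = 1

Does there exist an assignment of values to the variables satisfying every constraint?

Satisfiable

One satisfying assignment is a1 = 3, a2 = 1, a3 = 4, a4 = 2, a5 = 2, a6 = 3.
For the less obvious constraints — constraint 1: a2 - a1 = -2; constraint 3: a5 + a1 = 5 — and the others hold by inspection.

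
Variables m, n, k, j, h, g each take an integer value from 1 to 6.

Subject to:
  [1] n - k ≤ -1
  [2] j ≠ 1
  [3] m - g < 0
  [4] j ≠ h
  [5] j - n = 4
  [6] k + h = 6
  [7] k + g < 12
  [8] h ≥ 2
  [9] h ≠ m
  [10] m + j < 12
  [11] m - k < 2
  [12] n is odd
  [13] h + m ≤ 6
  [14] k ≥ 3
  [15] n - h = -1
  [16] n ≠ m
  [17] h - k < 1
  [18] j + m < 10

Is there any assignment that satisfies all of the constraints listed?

Take m = 4, n = 1, k = 4, j = 5, h = 2, g = 5. Then constraint 1: n - k = -3; constraint 3: m - g = -1; constraint 5: j - n = 4, and every other listed constraint is also met.

Satisfiable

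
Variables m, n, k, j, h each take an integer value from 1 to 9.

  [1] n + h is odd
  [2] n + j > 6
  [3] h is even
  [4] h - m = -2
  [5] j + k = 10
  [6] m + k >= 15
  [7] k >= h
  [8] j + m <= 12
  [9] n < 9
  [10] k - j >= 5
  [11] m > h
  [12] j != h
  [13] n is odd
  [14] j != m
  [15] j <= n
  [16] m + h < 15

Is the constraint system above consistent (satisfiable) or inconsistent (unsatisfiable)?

Try m = 8, n = 7, k = 8, j = 2, h = 6.
Check constraint 2: n + j = 9; constraint 4: h - m = -2; constraint 5: j + k = 10. The remaining constraints are straightforward to verify.

Satisfiable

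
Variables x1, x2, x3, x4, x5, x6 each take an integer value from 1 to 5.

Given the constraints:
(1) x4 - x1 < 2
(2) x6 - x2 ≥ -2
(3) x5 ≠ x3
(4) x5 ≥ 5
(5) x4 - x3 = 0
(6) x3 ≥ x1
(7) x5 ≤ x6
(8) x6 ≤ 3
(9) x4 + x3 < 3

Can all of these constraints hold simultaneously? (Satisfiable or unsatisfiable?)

Unsatisfiable

From constraint 4: x5 ≥ 5. From constraints 7 and 8: x5 ≤ x6 and x6 ≤ 3, so x5 ≤ 3. But 3 < 5, so no value of x5 works.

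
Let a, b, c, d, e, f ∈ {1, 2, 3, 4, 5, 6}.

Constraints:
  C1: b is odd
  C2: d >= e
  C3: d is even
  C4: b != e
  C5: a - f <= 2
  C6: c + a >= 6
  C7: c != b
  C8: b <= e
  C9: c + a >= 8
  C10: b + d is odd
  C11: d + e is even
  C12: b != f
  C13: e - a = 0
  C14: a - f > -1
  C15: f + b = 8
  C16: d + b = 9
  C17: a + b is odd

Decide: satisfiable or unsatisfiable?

Try a = 6, b = 3, c = 2, d = 6, e = 6, f = 5.
Check constraint 5: a - f = 1; constraint 6: c + a = 8. The remaining constraints are straightforward to verify.

Satisfiable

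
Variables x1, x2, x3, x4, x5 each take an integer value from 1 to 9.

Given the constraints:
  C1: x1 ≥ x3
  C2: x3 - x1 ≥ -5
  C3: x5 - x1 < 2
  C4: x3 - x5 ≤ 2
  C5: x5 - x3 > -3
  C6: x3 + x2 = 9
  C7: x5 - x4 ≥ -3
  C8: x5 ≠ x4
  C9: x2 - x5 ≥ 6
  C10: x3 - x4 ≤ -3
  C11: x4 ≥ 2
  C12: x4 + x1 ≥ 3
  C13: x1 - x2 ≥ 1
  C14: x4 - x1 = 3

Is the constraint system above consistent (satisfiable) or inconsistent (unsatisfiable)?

Unsatisfiable

Constraints 2, 7, 9, 10, and 13 give x4 − x3 ≥ 3, x3 − x1 ≥ -5, x1 − x2 ≥ 1, x2 − x5 ≥ 6, x5 − x4 ≥ -3.
Adding all 5 inequalities: the left sides telescope to 0, and the right sides sum to 3 + (-5) + 1 + 6 + (-3) = 2. So 0 ≥ 2, which is false.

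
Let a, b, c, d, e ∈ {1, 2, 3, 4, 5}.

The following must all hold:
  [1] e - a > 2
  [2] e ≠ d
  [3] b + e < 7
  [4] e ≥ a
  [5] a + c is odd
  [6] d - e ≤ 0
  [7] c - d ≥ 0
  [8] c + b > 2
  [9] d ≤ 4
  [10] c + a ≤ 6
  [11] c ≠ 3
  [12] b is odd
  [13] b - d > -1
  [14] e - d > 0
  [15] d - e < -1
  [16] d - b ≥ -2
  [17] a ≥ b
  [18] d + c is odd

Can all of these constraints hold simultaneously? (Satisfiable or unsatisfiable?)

Setting (a, b, c, d, e) = (1, 1, 2, 1, 4) satisfies everything: constraint 1: e - a = 3; constraint 3: b + e = 5; constraint 6: d - e = -3, and the others follow.

Satisfiable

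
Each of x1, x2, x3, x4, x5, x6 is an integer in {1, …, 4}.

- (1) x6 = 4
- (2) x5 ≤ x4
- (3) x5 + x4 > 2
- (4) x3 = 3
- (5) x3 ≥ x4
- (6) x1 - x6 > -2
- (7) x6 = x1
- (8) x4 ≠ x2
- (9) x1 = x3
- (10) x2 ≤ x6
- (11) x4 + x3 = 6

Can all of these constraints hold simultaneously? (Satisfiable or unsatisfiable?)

Constraint 1 fixes x6 = 4 and constraint 4 fixes x3 = 3. Constraints 7 and 9 give x6 = x1 = x3, so x6 = x3. But 4 ≠ 3 — contradiction.

Unsatisfiable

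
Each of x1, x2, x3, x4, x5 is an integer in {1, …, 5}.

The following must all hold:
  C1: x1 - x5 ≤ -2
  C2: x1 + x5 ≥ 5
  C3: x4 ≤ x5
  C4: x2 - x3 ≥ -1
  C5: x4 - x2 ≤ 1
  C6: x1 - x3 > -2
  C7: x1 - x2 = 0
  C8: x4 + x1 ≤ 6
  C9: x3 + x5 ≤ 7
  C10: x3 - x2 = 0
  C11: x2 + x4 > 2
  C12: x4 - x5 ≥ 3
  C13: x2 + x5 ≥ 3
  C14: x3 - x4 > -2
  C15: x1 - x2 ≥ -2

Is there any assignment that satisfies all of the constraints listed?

Constraints 1, 5, 12, and 15 give x1 − x2 ≥ -2, x2 − x4 ≥ -1, x4 − x5 ≥ 3, x5 − x1 ≥ 2.
Adding all 4 inequalities: the left sides telescope to 0, and the right sides sum to (-2) + (-1) + 3 + 2 = 2. So 0 ≥ 2, which is false.

Unsatisfiable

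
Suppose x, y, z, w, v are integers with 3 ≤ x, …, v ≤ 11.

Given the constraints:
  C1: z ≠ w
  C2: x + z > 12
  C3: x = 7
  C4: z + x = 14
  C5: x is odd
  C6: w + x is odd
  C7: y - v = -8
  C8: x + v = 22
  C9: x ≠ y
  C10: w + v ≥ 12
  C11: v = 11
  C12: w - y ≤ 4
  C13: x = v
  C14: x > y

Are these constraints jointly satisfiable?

Unsatisfiable

Constraint 3 fixes x = 7 and constraint 11 fixes v = 11, but constraint 13 requires x = v. Since 7 ≠ 11, contradiction.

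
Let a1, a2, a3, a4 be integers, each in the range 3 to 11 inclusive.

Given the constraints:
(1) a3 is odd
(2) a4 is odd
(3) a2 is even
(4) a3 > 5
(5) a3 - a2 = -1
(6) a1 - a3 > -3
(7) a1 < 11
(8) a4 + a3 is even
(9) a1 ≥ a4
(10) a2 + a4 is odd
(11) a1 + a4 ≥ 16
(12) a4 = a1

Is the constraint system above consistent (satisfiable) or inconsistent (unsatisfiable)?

Satisfiable

Try a1 = 9, a2 = 10, a3 = 9, a4 = 9.
Check constraint 5: a3 - a2 = -1; constraint 6: a1 - a3 = 0; constraint 11: a1 + a4 = 18. The remaining constraints are straightforward to verify.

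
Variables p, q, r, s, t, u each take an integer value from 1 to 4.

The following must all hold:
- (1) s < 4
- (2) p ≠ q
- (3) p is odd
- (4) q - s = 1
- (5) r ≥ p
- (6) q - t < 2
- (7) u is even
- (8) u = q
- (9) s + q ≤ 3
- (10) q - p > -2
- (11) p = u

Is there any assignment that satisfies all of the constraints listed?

From constraints 8 and 11, p = u = q, so p = q. But constraint 2 says p ≠ q. Contradiction.

Unsatisfiable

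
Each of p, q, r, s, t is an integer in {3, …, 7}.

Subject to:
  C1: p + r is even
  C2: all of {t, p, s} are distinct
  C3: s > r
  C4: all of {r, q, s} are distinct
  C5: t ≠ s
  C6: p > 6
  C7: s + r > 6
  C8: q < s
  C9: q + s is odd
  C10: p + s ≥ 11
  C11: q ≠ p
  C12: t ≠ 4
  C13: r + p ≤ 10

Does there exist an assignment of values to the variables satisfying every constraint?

One satisfying assignment is p = 7, q = 4, r = 3, s = 5, t = 3.
For the less obvious constraints — constraint 7: s + r = 8; constraint 10: p + s = 12 — and the others hold by inspection.

Satisfiable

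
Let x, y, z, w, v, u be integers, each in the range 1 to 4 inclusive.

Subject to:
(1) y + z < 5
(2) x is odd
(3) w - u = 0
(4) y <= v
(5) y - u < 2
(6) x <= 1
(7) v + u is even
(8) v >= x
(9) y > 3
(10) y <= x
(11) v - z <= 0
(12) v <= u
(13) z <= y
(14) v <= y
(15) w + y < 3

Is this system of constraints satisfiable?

From constraint 9: y ≥ 4. From constraints 6 and 10: y ≤ x and x ≤ 1, so y ≤ 1. But 1 < 4, so no value of y works.

Unsatisfiable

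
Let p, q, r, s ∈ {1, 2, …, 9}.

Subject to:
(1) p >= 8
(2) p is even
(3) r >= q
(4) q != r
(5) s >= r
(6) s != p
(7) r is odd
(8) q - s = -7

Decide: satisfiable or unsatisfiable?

Setting (p, q, r, s) = (8, 2, 3, 9) satisfies everything: constraint 2: p = 8 is even; constraint 8: q - s = -7, and the others follow.

Satisfiable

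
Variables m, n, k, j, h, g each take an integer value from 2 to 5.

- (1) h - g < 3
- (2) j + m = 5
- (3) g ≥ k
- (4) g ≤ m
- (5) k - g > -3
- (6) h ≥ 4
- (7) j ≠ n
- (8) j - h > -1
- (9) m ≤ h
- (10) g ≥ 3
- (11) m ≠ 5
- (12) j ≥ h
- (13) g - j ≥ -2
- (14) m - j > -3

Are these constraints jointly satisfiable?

Unsatisfiable

From constraints 6 and 12: j ≥ h ≥ 4. From constraints 4 and 10: m ≥ g ≥ 3. Hence j + m ≥ 7. But constraint 2 requires j + m = 5, and 5 < 7. Contradiction.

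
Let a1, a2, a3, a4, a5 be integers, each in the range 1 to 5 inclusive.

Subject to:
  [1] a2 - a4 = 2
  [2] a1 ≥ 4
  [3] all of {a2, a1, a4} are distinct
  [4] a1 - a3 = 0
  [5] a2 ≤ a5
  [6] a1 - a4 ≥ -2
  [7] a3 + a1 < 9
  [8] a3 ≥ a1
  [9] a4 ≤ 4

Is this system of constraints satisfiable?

Try a1 = 4, a2 = 5, a3 = 4, a4 = 3, a5 = 5.
Check constraint 1: a2 - a4 = 2; constraint 4: a1 - a3 = 0; constraint 6: a1 - a4 = 1. The remaining constraints are straightforward to verify.

Satisfiable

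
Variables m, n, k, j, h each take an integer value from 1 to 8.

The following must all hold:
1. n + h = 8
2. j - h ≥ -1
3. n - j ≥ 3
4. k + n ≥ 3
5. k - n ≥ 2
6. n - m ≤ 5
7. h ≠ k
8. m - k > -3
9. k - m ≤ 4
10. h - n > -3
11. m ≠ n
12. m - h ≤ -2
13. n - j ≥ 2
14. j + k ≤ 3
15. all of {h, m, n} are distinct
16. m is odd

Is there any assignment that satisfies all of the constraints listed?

Unsatisfiable

Constraints 2, 5, 9, 12, and 13 give j − h ≥ -1, h − m ≥ 2, m − k ≥ -4, k − n ≥ 2, n − j ≥ 2.
Adding all 5 inequalities: the left sides telescope to 0, and the right sides sum to (-1) + 2 + (-4) + 2 + 2 = 1. So 0 ≥ 1, which is false.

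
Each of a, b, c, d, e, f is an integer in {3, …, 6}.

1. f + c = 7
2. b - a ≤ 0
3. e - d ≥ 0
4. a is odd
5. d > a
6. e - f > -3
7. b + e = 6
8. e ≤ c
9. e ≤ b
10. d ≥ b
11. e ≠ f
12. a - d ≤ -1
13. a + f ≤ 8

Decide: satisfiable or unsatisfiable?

Constraints 2, 3, 5, and 9 give d ≤ e, e ≤ b, b ≤ a, a < d. Chaining: d ≤ e ≤ b ≤ a < d, which forces d < d — impossible.

Unsatisfiable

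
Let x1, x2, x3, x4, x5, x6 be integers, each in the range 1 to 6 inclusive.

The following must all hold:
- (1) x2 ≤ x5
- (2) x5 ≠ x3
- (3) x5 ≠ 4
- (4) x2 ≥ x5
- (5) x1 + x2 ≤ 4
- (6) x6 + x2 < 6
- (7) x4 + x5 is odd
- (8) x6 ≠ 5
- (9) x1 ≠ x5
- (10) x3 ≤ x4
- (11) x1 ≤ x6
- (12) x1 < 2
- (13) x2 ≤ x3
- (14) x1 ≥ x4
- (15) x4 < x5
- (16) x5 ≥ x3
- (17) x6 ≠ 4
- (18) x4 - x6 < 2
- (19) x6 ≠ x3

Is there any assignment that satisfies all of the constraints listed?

Unsatisfiable

Constraints 4, 10, 13, and 15 give x5 ≤ x2, x2 ≤ x3, x3 ≤ x4, x4 < x5. Chaining: x5 ≤ x2 ≤ x3 ≤ x4 < x5, which forces x5 < x5 — impossible.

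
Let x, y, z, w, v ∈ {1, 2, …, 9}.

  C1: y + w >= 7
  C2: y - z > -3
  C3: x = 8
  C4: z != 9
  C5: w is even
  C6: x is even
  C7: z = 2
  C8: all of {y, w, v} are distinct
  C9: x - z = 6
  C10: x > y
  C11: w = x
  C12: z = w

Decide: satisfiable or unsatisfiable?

Constraint 7 fixes z = 2 and constraint 3 fixes x = 8. Constraints 11 and 12 give z = w = x, so z = x. But 2 ≠ 8 — contradiction.

Unsatisfiable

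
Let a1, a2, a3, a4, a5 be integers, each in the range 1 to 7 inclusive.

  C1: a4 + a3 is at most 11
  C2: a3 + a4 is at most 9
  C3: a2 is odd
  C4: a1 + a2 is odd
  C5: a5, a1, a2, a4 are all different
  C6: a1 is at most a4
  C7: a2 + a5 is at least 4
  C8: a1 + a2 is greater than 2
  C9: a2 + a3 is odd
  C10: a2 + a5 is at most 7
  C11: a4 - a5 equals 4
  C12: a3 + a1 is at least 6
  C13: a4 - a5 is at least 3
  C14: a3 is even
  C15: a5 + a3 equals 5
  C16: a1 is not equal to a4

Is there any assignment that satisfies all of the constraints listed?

Satisfiable

Setting (a1, a2, a3, a4, a5) = (2, 3, 4, 5, 1) satisfies everything: constraint 1: a4 + a3 = 9; constraint 2: a3 + a4 = 9, and the others follow.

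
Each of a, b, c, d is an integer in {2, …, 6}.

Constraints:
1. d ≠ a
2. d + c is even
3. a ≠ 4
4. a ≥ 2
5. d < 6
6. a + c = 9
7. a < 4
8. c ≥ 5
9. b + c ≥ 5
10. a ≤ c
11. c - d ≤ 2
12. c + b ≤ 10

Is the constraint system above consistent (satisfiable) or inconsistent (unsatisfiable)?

Take a = 3, b = 2, c = 6, d = 4. Then constraint 6: a + c = 9; constraint 9: b + c = 8; constraint 11: c - d = 2, and every other listed constraint is also met.

Satisfiable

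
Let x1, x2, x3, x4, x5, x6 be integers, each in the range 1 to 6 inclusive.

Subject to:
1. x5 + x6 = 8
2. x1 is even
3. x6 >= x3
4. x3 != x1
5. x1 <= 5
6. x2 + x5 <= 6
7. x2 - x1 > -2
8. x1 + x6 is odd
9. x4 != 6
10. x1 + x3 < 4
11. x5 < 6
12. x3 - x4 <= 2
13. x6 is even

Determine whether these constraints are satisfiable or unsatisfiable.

Unsatisfiable

Constraint 2 makes x1 even and constraint 13 makes x6 even, so x1 + x6 must be even. Constraint 8 says x1 + x6 is odd — contradiction.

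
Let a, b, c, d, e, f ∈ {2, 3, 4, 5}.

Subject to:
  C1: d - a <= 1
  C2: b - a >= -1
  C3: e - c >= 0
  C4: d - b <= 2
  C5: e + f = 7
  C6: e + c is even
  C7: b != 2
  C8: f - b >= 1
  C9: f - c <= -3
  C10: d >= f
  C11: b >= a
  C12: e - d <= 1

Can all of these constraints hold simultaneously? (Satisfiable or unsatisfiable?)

Unsatisfiable

Constraints 1, 2, 3, 8, 9, and 12 give f − b ≥ 1, b − a ≥ -1, a − d ≥ -1, d − e ≥ -1, e − c ≥ 0, c − f ≥ 3.
Adding all 6 inequalities: the left sides telescope to 0, and the right sides sum to 1 + (-1) + (-1) + (-1) + 0 + 3 = 1. So 0 ≥ 1, which is false.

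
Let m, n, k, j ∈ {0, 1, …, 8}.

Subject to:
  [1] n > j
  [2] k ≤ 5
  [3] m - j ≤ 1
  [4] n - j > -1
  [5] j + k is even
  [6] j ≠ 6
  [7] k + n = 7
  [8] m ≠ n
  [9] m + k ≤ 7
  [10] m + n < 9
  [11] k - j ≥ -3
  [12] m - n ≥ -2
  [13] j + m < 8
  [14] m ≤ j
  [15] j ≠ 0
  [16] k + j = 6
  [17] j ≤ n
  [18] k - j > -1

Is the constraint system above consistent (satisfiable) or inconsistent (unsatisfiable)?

Setting (m, n, k, j) = (3, 4, 3, 3) satisfies everything: constraint 3: m - j = 0; constraint 4: n - j = 1, and the others follow.

Satisfiable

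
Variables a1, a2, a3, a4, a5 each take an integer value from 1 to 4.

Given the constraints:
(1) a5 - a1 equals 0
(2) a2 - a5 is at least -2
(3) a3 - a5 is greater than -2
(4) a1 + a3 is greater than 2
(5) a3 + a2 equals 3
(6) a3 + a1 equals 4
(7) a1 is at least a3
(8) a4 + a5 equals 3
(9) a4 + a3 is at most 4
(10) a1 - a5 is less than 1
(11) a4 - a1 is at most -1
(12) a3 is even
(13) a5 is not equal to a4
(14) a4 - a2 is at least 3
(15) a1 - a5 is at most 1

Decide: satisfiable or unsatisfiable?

Constraints 2, 11, 14, and 15 give a2 − a5 ≥ -2, a5 − a1 ≥ -1, a1 − a4 ≥ 1, a4 − a2 ≥ 3.
Adding all 4 inequalities: the left sides telescope to 0, and the right sides sum to (-2) + (-1) + 1 + 3 = 1. So 0 ≥ 1, which is false.

Unsatisfiable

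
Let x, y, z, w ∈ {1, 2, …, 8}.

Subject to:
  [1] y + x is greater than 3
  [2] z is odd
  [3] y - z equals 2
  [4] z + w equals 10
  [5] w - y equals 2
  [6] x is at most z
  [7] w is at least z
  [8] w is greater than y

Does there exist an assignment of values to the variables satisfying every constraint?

Try x = 1, y = 5, z = 3, w = 7.
Check constraint 1: y + x = 6; constraint 3: y - z = 2. The remaining constraints are straightforward to verify.

Satisfiable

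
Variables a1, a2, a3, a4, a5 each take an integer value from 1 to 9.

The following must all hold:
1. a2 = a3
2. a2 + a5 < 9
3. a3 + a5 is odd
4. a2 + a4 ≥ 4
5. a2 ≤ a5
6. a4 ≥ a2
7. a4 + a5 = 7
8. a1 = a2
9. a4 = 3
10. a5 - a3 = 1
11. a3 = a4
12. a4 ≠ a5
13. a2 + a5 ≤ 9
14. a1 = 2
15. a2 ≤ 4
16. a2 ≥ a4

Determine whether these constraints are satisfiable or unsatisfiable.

Constraint 14 fixes a1 = 2 and constraint 9 fixes a4 = 3. Constraints 1, 8, and 11 give a1 = a2 = a3 = a4, so a1 = a4. But 2 ≠ 3 — contradiction.

Unsatisfiable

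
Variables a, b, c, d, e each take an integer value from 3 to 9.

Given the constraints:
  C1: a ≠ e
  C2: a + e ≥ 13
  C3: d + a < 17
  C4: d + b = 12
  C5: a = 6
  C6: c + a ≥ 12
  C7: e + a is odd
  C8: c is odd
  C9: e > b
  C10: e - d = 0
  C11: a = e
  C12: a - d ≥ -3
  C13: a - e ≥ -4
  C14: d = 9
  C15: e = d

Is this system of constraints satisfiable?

Unsatisfiable

Constraint 5 fixes a = 6 and constraint 14 fixes d = 9. Constraints 11 and 15 give a = e = d, so a = d. But 6 ≠ 9 — contradiction.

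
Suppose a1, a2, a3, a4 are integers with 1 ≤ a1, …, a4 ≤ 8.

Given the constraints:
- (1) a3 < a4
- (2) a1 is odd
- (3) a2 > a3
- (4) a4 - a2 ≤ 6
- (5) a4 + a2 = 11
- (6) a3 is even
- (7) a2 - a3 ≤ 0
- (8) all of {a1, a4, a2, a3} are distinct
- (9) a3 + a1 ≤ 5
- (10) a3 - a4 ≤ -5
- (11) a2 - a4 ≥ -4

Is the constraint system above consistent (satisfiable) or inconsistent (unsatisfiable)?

Unsatisfiable

Constraints 7, 10, and 11 give a3 − a2 ≥ 0, a2 − a4 ≥ -4, a4 − a3 ≥ 5.
Adding all 3 inequalities: the left sides telescope to 0, and the right sides sum to 0 + (-4) + 5 = 1. So 0 ≥ 1, which is false.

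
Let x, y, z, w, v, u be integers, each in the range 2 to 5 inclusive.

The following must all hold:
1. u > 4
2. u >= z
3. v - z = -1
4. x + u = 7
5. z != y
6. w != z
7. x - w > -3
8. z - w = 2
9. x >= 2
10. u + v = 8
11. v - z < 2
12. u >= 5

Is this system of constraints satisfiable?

Satisfiable

Take x = 2, y = 5, z = 4, w = 2, v = 3, u = 5. Then constraint 3: v - z = -1; constraint 4: x + u = 7; constraint 7: x - w = 0, and every other listed constraint is also met.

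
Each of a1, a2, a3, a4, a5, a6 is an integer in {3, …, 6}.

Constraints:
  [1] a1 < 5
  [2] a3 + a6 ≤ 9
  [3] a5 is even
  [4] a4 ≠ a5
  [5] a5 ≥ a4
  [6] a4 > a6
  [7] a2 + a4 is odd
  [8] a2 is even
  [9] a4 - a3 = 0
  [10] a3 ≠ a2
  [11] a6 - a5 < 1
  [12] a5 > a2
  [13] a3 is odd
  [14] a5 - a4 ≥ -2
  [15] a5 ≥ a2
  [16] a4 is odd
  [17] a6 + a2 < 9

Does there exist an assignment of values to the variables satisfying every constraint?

One satisfying assignment is a1 = 3, a2 = 4, a3 = 5, a4 = 5, a5 = 6, a6 = 4.
For the less obvious constraints — constraint 2: a3 + a6 = 9; constraint 9: a4 - a3 = 0; constraint 11: a6 - a5 = -2 — and the others hold by inspection.

Satisfiable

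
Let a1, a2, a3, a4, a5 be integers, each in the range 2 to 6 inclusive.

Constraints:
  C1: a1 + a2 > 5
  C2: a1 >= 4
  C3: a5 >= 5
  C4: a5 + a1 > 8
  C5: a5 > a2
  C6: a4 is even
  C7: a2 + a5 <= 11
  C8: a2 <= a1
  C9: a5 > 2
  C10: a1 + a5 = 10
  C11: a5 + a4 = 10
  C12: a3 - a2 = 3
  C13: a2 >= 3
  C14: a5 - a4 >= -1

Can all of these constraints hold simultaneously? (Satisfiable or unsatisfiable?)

Satisfiable

One satisfying assignment is a1 = 4, a2 = 3, a3 = 6, a4 = 4, a5 = 6.
For the less obvious constraints — constraint 1: a1 + a2 = 7; constraint 4: a5 + a1 = 10; constraint 7: a2 + a5 = 9 — and the others hold by inspection.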